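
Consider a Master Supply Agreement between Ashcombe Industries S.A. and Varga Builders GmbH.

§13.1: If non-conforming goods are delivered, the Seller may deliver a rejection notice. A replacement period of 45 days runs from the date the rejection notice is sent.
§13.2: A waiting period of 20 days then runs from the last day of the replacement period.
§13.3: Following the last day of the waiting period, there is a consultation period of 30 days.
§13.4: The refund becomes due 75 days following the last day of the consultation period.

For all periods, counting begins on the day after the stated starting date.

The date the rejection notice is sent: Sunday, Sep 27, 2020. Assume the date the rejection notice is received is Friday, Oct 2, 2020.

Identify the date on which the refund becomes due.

Adding 45 calendar days to Sep 27, 2020 gives Nov 11, 2020, which is the last day of the replacement period.
The last day of the waiting period: Nov 11, 2020 + 20 days = Dec 1, 2020.
The last day of the consultation period: 30 calendar days after Dec 1, 2020 is Dec 31, 2020.
The date on which the refund becomes due: 75 calendar days after Dec 31, 2020 is Mar 16, 2021.

Mar 16, 2021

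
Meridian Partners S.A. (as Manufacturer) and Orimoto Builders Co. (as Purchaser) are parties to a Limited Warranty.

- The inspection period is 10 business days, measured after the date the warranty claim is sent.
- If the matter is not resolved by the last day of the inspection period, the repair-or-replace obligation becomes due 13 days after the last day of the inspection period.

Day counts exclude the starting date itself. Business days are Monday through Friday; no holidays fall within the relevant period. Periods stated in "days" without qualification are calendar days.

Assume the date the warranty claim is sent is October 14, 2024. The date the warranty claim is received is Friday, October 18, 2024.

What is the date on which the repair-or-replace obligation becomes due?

From Monday, October 14, 2024, 10 business days (Oct 15, Oct 16, Oct 17, Oct 18, Oct 21, Oct 22, Oct 23, Oct 24, Oct 25, Oct 28, skipping weekends) brings us to Monday, October 28, 2024, which is the last day of the inspection period.
The date on which the repair-or-replace obligation becomes due: October 28, 2024 + 13 days = November 10, 2024.

November 10, 2024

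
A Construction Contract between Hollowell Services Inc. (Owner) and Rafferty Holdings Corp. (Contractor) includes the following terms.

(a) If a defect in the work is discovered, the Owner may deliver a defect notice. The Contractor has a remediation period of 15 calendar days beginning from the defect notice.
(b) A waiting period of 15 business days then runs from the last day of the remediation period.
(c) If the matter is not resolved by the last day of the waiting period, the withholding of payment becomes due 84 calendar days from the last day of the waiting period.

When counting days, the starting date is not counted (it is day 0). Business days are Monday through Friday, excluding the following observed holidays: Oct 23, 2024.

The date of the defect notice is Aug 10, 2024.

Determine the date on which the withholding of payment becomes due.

Dec 6, 2024

Adding 15 calendar days to Aug 10, 2024 gives Aug 25, 2024, which is the last day of the remediation period.
The last day of the waiting period: 15 business days after Sunday, Aug 25, 2024, skipping weekends — Aug 26, Aug 27, Aug 28, Aug 29, …, Sep 11, Sep 12, Sep 13 — lands on Friday, Sep 13, 2024.
The date on which the withholding of payment becomes due: Sep 13, 2024 + 84 days = Dec 6, 2024.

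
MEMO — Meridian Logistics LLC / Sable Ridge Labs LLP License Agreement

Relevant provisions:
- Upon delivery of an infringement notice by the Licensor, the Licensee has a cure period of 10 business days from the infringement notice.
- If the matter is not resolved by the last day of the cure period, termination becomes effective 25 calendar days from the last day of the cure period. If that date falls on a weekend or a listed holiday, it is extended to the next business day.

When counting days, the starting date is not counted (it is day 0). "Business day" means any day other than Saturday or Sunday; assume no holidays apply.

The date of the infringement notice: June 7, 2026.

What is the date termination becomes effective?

The last day of the cure period: counting 10 business days from Sunday, June 7, 2026 (Jun 8, Jun 9, Jun 10, Jun 11, Jun 12, Jun 15, Jun 16, Jun 17, Jun 18, Jun 19, skipping weekends) reaches Friday, June 19, 2026.
The date termination becomes effective: June 19, 2026 + 25 days = July 14, 2026. July 14, 2026 is a Tuesday, so no roll-forward applies.

July 14, 2026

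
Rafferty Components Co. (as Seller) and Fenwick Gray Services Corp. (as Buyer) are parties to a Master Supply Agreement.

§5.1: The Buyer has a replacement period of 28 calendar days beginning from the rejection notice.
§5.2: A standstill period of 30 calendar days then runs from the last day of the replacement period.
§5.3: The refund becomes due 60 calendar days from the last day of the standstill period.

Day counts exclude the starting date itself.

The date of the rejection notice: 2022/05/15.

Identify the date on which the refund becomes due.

2022/09/10

The last day of the replacement period: 28 calendar days after 2022/05/15 is 2022/06/12.
Adding 30 calendar days to 2022/06/12 gives 2022/07/12, which is the last day of the standstill period.
The date on which the refund becomes due: 60 calendar days after 2022/07/12 is 2022/09/10.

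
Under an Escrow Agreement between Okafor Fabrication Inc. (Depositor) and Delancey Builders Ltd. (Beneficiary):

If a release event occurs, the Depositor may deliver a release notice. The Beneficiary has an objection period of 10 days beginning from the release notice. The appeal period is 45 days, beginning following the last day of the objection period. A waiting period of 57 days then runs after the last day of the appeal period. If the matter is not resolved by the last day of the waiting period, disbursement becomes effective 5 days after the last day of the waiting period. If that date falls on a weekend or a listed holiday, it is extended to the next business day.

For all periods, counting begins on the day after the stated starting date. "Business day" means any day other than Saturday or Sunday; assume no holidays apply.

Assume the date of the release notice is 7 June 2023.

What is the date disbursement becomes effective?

Adding 10 calendar days to 7 June 2023 gives 17 June 2023, which is the last day of the objection period.
Adding 45 calendar days to 17 June 2023 gives 1 August 2023, which is the last day of the appeal period.
Adding 57 calendar days to 1 August 2023 gives 27 September 2023, which is the last day of the waiting period.
The date disbursement becomes effective: 5 calendar days after 27 September 2023 is 2 October 2023. 2 October 2023 is a Monday, so no roll-forward applies.

2 October 2023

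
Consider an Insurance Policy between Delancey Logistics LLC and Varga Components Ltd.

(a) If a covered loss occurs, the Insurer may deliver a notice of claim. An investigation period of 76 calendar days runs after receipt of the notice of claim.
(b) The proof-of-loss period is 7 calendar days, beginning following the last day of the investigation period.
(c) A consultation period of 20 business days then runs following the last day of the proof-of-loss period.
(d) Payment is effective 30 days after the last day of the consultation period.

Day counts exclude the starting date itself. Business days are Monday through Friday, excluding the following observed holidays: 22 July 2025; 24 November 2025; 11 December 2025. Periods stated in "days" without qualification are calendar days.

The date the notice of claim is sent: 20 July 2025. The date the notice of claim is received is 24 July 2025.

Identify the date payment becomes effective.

The last day of the investigation period: 76 calendar days after 24 July 2025 is 8 October 2025.
Adding 7 calendar days to 8 October 2025 gives 15 October 2025, which is the last day of the proof-of-loss period.
From Wednesday, 15 October 2025, 20 business days (Oct 16, Oct 17, Oct 20, Oct 21, …, Nov 10, Nov 11, Nov 12, skipping weekends) brings us to Wednesday, 12 November 2025, which is the last day of the consultation period.
Adding 30 calendar days to 12 November 2025 gives 12 December 2025, which is the date payment becomes effective.

12 December 2025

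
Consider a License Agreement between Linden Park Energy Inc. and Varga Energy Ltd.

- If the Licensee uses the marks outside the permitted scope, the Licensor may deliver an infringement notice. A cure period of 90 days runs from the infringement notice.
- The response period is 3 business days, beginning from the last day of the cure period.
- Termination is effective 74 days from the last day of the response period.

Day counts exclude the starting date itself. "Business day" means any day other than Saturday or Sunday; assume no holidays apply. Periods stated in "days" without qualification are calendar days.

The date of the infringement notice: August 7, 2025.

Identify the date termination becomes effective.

January 23, 2026

The last day of the cure period: 90 calendar days after August 7, 2025 is November 5, 2025.
The last day of the response period: 3 business days after Wednesday, November 5, 2025, skipping weekends — Nov 6, Nov 7, Nov 10 — lands on Monday, November 10, 2025.
The date termination becomes effective: November 10, 2025 + 74 days = January 23, 2026.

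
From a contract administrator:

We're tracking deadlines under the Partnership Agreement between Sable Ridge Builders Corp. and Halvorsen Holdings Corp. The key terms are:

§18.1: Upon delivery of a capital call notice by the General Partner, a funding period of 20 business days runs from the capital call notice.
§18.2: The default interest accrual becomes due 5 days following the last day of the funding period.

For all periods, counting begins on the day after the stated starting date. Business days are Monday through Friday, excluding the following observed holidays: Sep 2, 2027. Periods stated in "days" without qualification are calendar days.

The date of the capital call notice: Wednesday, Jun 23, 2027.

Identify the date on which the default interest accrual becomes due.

Jul 26, 2027

The last day of the funding period: counting 20 business days from Wednesday, Jun 23, 2027 (Jun 24, Jun 25, Jun 28, Jun 29, …, Jul 19, Jul 20, Jul 21, skipping weekends) reaches Wednesday, Jul 21, 2027.
Adding 5 calendar days to Jul 21, 2027 gives Jul 26, 2027, which is the date on which the default interest accrual becomes due.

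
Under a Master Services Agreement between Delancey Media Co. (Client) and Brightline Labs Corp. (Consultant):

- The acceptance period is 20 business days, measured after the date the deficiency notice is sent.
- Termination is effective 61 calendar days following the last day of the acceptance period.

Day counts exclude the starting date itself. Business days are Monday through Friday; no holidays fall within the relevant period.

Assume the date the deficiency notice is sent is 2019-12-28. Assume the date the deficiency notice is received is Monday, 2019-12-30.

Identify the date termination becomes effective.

The last day of the acceptance period: 20 business days after Saturday, 2019-12-28, skipping weekends — Dec 30, Dec 31, Jan 1, Jan 2, …, Jan 22, Jan 23, Jan 24 — lands on Friday, 2020-01-24.
The date termination becomes effective: 2020-01-24 + 61 days = 2020-03-25.

2020-03-25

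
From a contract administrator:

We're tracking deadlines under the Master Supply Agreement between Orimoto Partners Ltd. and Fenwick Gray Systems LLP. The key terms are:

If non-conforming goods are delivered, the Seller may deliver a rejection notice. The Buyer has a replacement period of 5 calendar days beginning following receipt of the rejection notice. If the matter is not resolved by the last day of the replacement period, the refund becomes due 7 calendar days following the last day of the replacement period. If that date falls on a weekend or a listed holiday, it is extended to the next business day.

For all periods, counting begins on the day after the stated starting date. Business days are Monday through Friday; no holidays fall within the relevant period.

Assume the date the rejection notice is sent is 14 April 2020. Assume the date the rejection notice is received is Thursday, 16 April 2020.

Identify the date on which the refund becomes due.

Adding 5 calendar days to 16 April 2020 gives 21 April 2020, which is the last day of the replacement period.
The date on which the refund becomes due: 21 April 2020 + 7 days = 28 April 2020. 28 April 2020 is a Tuesday, so no roll-forward applies.

28 April 2020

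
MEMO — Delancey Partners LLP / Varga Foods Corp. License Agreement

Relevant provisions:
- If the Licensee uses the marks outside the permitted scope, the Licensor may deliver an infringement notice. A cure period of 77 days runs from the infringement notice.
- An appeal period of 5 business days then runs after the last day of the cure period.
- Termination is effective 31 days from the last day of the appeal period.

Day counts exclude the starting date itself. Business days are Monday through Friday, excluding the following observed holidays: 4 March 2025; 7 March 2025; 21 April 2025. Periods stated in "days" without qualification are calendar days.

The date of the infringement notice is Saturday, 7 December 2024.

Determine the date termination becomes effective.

The last day of the cure period: 7 December 2024 + 77 days = 22 February 2025.
The last day of the appeal period: counting 5 business days from Saturday, 22 February 2025 (Feb 24, Feb 25, Feb 26, Feb 27, Feb 28, skipping weekends) reaches Friday, 28 February 2025.
Adding 31 calendar days to 28 February 2025 gives 31 March 2025, which is the date termination becomes effective.

31 March 2025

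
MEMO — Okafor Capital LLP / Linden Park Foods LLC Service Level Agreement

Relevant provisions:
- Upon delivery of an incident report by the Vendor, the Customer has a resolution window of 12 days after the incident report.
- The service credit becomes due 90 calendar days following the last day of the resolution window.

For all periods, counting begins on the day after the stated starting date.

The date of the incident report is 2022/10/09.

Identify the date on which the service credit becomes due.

2023/01/19

The last day of the resolution window: 2022/10/09 + 12 days = 2022/10/21.
Adding 90 calendar days to 2022/10/21 gives 2023/01/19, which is the date on which the service credit becomes due.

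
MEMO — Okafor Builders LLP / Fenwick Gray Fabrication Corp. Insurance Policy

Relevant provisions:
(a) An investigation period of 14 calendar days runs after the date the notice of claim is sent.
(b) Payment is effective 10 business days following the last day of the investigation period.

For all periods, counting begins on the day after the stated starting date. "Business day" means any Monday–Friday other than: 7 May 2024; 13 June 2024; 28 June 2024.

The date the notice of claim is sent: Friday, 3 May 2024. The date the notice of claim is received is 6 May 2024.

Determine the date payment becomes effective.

31 May 2024

The last day of the investigation period: 3 May 2024 + 14 days = 17 May 2024.
The date payment becomes effective: counting 10 business days from Friday, 17 May 2024 (May 20, May 21, May 22, May 23, May 24, May 27, May 28, May 29, May 30, May 31, skipping weekends) reaches Friday, 31 May 2024.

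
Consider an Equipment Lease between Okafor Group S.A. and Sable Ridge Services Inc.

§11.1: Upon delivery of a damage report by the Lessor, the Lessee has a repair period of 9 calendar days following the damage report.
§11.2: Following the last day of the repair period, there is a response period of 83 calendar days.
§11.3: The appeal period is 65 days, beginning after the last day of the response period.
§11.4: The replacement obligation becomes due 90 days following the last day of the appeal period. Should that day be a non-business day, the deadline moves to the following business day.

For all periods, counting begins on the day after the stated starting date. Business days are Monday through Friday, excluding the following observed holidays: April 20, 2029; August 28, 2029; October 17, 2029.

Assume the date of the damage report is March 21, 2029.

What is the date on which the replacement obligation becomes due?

November 23, 2029

The last day of the repair period: 9 calendar days after March 21, 2029 is March 30, 2029.
The last day of the response period: 83 calendar days after March 30, 2029 is June 21, 2029.
Adding 65 calendar days to June 21, 2029 gives August 25, 2029, which is the last day of the appeal period.
The date on which the replacement obligation becomes due: August 25, 2029 + 90 days = November 23, 2029. November 23, 2029 is a Friday and is not a listed holiday, so no roll-forward applies.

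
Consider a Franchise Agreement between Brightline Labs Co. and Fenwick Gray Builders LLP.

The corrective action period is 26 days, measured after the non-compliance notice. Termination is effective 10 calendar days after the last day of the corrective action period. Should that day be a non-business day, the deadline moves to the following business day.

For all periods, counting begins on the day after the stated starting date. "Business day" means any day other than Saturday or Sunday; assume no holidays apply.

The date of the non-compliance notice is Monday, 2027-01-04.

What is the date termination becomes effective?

The last day of the corrective action period: 2027-01-04 + 26 days = 2027-01-30.
Adding 10 calendar days to 2027-01-30 gives 2027-02-09, which is the date termination becomes effective. 2027-02-09 is a Tuesday, so no roll-forward applies.

2027-02-09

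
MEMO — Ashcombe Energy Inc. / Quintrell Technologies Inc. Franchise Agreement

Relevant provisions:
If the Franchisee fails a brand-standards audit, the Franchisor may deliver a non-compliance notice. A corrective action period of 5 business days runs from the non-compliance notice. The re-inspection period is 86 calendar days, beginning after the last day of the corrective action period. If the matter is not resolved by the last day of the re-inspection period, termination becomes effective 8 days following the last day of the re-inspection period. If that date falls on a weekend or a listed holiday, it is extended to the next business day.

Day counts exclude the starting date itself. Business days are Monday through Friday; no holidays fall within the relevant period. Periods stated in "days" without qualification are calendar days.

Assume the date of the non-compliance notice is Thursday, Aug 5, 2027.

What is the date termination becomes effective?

Nov 15, 2027

From Thursday, Aug 5, 2027, 5 business days (Aug 6, Aug 9, Aug 10, Aug 11, Aug 12, skipping weekends) brings us to Thursday, Aug 12, 2027, which is the last day of the corrective action period.
The last day of the re-inspection period: Aug 12, 2027 + 86 days = Nov 6, 2027.
The date termination becomes effective: Nov 6, 2027 + 8 days = Nov 14, 2027. That falls on a Sunday, so it rolls to the next business day, Monday, Nov 15, 2027.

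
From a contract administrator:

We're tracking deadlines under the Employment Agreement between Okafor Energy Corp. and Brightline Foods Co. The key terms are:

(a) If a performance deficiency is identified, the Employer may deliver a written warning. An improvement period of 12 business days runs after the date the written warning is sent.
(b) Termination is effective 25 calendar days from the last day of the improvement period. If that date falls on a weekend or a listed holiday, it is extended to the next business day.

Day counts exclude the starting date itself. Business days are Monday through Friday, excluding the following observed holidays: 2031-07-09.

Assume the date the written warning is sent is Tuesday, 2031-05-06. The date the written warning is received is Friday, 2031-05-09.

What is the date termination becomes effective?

2031-06-16

The last day of the improvement period: 12 business days after Tuesday, 2031-05-06, skipping weekends — May 7, May 8, May 9, May 12, …, May 20, May 21, May 22 — lands on Thursday, 2031-05-22.
The date termination becomes effective: 2031-05-22 + 25 days = 2031-06-16. 2031-06-16 is a Monday and is not a listed holiday, so no roll-forward applies.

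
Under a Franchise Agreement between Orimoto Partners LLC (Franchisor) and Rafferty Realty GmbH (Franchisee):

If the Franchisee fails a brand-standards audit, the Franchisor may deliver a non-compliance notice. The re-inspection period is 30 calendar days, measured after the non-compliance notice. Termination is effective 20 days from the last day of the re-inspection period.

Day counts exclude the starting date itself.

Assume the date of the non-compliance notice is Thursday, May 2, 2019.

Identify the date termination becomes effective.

The last day of the re-inspection period: 30 calendar days after May 2, 2019 is June 1, 2019.
The date termination becomes effective: June 1, 2019 + 20 days = June 21, 2019.

June 21, 2019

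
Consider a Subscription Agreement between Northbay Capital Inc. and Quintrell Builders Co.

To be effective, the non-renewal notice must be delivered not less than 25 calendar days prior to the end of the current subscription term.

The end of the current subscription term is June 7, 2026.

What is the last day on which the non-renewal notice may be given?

May 13, 2026

Counting back 25 calendar days from June 7, 2026 gives May 13, 2026.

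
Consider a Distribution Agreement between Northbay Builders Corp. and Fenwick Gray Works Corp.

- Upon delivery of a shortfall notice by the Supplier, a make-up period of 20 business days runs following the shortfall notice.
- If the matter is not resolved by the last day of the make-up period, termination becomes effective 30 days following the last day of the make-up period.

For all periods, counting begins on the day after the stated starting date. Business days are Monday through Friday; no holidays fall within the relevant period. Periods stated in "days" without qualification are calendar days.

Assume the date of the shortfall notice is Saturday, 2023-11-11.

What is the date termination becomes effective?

The last day of the make-up period: 20 business days after Saturday, 2023-11-11, skipping weekends — Nov 13, Nov 14, Nov 15, Nov 16, …, Dec 6, Dec 7, Dec 8 — lands on Friday, 2023-12-08.
The date termination becomes effective: 30 calendar days after 2023-12-08 is 2024-01-07.

2024-01-07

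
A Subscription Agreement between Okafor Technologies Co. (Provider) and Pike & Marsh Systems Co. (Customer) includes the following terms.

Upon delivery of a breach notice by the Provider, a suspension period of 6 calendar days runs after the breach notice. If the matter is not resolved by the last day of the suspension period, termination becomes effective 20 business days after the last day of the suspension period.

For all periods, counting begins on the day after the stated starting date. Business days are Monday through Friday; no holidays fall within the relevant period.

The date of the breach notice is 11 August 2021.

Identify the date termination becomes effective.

14 September 2021

Adding 6 calendar days to 11 August 2021 gives 17 August 2021, which is the last day of the suspension period.
The date termination becomes effective: counting 20 business days from Tuesday, 17 August 2021 (Aug 18, Aug 19, Aug 20, Aug 23, …, Sep 10, Sep 13, Sep 14, skipping weekends) reaches Tuesday, 14 September 2021.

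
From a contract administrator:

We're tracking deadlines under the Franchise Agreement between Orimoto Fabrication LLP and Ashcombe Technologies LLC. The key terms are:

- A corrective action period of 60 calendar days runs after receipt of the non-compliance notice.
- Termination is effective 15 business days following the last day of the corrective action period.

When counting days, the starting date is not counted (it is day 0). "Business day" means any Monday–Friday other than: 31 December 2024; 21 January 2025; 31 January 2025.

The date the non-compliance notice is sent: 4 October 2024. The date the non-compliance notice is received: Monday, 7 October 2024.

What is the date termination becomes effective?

27 December 2024

The last day of the corrective action period: 60 calendar days after 7 October 2024 is 6 December 2024.
The date termination becomes effective: 15 business days after Friday, 6 December 2024, skipping weekends — Dec 9, Dec 10, Dec 11, Dec 12, …, Dec 25, Dec 26, Dec 27 — lands on Friday, 27 December 2024.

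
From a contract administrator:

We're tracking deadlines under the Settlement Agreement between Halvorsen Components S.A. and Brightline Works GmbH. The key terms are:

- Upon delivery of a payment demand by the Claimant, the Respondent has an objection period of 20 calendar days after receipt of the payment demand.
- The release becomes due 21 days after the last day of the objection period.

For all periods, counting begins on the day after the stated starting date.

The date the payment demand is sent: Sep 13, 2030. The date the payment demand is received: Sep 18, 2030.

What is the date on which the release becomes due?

Oct 29, 2030

The last day of the objection period: 20 calendar days after Sep 18, 2030 is Oct 8, 2030.
The date on which the release becomes due: 21 calendar days after Oct 8, 2030 is Oct 29, 2030.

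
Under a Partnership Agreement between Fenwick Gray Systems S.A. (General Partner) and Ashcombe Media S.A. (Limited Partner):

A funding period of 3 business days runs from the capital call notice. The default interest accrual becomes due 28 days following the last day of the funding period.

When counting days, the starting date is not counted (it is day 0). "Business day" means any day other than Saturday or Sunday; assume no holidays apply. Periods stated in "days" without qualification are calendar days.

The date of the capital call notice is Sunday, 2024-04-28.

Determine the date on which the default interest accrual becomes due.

The last day of the funding period: 3 business days after Sunday, 2024-04-28, skipping weekends — Apr 29, Apr 30, May 1 — lands on Wednesday, 2024-05-01.
The date on which the default interest accrual becomes due: 28 calendar days after 2024-05-01 is 2024-05-29.

2024-05-29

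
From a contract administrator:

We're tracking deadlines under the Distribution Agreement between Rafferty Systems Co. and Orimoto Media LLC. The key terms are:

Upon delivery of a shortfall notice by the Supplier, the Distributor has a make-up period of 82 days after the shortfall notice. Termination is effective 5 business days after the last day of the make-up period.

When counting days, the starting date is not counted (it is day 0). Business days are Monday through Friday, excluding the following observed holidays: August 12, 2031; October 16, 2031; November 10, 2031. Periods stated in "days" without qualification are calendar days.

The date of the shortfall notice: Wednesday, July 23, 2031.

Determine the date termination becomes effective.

The last day of the make-up period: 82 calendar days after July 23, 2031 is October 13, 2031.
The date termination becomes effective: 5 business days after Monday, October 13, 2031, skipping weekends and the listed holiday on Oct 16 — Oct 14, Oct 15, Oct 17, Oct 20, Oct 21 — lands on Tuesday, October 21, 2031.

October 21, 2031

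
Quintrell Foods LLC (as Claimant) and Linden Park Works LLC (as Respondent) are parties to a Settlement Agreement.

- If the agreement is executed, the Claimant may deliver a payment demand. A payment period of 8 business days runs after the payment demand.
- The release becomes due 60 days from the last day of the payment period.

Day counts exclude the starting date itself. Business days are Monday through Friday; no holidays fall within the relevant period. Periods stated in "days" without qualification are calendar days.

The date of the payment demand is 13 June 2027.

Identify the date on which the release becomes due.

22 August 2027

From Sunday, 13 June 2027, 8 business days (Jun 14, Jun 15, Jun 16, Jun 17, Jun 18, Jun 21, Jun 22, Jun 23, skipping weekends) brings us to Wednesday, 23 June 2027, which is the last day of the payment period.
The date on which the release becomes due: 23 June 2027 + 60 days = 22 August 2027.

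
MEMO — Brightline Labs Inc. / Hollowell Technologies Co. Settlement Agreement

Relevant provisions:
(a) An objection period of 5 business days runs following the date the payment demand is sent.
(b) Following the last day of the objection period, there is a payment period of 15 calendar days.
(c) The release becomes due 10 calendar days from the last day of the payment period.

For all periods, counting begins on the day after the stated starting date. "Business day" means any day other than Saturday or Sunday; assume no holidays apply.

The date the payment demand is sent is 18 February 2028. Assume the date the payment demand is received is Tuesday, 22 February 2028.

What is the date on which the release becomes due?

The last day of the objection period: 5 business days after Friday, 18 February 2028, skipping weekends — Feb 21, Feb 22, Feb 23, Feb 24, Feb 25 — lands on Friday, 25 February 2028.
The last day of the payment period: 25 February 2028 + 15 days = 11 March 2028.
Adding 10 calendar days to 11 March 2028 gives 21 March 2028, which is the date on which the release becomes due.

21 March 2028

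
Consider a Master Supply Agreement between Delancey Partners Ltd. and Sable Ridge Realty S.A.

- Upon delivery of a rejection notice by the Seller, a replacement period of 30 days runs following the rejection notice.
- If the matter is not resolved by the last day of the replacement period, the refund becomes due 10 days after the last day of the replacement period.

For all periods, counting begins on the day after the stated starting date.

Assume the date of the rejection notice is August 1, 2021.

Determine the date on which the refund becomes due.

September 10, 2021

The last day of the replacement period: 30 calendar days after August 1, 2021 is August 31, 2021.
Adding 10 calendar days to August 31, 2021 gives September 10, 2021, which is the date on which the refund becomes due.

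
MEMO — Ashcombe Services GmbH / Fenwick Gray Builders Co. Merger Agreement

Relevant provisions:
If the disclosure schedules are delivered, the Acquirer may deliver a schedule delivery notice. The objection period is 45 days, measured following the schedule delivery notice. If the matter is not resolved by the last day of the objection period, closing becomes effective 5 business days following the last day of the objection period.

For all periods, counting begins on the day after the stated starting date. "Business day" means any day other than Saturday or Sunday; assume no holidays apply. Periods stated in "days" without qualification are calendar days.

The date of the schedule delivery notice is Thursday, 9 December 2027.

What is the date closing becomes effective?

28 January 2028

The last day of the objection period: 9 December 2027 + 45 days = 23 January 2028.
The date closing becomes effective: counting 5 business days from Sunday, 23 January 2028 (Jan 24, Jan 25, Jan 26, Jan 27, Jan 28, skipping weekends) reaches Friday, 28 January 2028.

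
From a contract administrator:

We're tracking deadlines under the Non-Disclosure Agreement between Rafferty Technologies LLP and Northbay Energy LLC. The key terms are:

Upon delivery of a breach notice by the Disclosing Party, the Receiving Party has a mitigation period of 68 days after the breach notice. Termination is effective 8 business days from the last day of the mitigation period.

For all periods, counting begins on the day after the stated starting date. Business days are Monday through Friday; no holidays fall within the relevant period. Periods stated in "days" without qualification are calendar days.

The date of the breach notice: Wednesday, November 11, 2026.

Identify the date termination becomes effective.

January 28, 2027

The last day of the mitigation period: November 11, 2026 + 68 days = January 18, 2027.
The date termination becomes effective: 8 business days after Monday, January 18, 2027, skipping weekends — Jan 19, Jan 20, Jan 21, Jan 22, Jan 25, Jan 26, Jan 27, Jan 28 — lands on Thursday, January 28, 2027.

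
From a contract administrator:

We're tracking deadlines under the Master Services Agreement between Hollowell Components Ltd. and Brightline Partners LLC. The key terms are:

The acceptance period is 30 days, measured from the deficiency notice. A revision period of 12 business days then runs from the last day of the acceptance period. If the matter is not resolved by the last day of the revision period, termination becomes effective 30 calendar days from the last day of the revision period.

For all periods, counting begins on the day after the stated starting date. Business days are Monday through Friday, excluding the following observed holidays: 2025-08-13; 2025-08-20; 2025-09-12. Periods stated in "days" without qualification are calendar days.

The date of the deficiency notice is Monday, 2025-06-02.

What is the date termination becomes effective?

2025-08-17

The last day of the acceptance period: 2025-06-02 + 30 days = 2025-07-02.
The last day of the revision period: counting 12 business days from Wednesday, 2025-07-02 (Jul 3, Jul 4, Jul 7, Jul 8, …, Jul 16, Jul 17, Jul 18, skipping weekends) reaches Friday, 2025-07-18.
Adding 30 calendar days to 2025-07-18 gives 2025-08-17, which is the date termination becomes effective.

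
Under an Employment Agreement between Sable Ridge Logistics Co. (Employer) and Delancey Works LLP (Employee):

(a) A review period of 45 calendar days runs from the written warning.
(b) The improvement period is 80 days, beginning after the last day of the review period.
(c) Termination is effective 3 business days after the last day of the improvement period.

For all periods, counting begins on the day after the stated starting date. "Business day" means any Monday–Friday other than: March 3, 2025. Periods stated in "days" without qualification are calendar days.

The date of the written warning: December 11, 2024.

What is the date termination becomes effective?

The last day of the review period: December 11, 2024 + 45 days = January 25, 2025.
The last day of the improvement period: 80 calendar days after January 25, 2025 is April 15, 2025.
The date termination becomes effective: counting 3 business days from Tuesday, April 15, 2025 (Apr 16, Apr 17, Apr 18, skipping weekends) reaches Friday, April 18, 2025.

April 18, 2025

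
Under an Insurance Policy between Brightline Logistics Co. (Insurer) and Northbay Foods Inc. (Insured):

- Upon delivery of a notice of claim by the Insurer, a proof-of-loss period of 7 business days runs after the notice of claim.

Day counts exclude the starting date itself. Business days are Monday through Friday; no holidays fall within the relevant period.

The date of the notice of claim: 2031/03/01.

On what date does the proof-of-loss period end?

The last day of the proof-of-loss period: 7 business days after Saturday, 2031/03/01, skipping weekends — Mar 3, Mar 4, Mar 5, Mar 6, Mar 7, Mar 10, Mar 11 — lands on Tuesday, 2031/03/11.

2031/03/11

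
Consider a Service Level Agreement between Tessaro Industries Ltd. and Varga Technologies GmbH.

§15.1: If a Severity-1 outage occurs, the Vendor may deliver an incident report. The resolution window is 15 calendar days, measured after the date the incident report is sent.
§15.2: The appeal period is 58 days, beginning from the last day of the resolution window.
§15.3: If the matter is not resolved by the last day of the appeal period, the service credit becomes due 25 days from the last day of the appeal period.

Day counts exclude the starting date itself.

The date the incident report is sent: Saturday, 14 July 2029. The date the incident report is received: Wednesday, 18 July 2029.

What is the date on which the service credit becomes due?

20 October 2029

The last day of the resolution window: 14 July 2029 + 15 days = 29 July 2029.
The last day of the appeal period: 58 calendar days after 29 July 2029 is 25 September 2029.
The date on which the service credit becomes due: 25 September 2029 + 25 days = 20 October 2029.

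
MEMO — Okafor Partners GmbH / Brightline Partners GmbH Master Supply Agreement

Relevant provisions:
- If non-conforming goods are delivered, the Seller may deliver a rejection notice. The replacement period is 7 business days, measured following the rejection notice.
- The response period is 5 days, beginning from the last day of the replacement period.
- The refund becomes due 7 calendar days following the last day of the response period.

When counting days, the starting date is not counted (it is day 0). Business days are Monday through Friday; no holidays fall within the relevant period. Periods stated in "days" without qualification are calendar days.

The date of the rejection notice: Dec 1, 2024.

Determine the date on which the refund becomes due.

The last day of the replacement period: counting 7 business days from Sunday, Dec 1, 2024 (Dec 2, Dec 3, Dec 4, Dec 5, Dec 6, Dec 9, Dec 10, skipping weekends) reaches Tuesday, Dec 10, 2024.
The last day of the response period: Dec 10, 2024 + 5 days = Dec 15, 2024.
Adding 7 calendar days to Dec 15, 2024 gives Dec 22, 2024, which is the date on which the refund becomes due.

Dec 22, 2024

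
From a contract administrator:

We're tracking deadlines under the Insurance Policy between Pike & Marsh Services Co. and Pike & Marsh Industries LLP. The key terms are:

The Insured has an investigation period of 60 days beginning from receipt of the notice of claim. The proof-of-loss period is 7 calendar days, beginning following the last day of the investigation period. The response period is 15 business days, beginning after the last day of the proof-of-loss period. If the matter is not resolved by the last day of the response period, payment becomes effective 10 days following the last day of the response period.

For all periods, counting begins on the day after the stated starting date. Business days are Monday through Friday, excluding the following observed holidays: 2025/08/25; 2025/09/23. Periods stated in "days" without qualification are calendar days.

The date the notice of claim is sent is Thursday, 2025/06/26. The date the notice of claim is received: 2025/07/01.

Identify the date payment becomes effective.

2025/10/09

Adding 60 calendar days to 2025/07/01 gives 2025/08/30, which is the last day of the investigation period.
Adding 7 calendar days to 2025/08/30 gives 2025/09/06, which is the last day of the proof-of-loss period.
The last day of the response period: counting 15 business days from Saturday, 2025/09/06 (Sep 8, Sep 9, Sep 10, Sep 11, …, Sep 25, Sep 26, Sep 29, skipping weekends and the listed holiday on Sep 23) reaches Monday, 2025/09/29.
The date payment becomes effective: 2025/09/29 + 10 days = 2025/10/09.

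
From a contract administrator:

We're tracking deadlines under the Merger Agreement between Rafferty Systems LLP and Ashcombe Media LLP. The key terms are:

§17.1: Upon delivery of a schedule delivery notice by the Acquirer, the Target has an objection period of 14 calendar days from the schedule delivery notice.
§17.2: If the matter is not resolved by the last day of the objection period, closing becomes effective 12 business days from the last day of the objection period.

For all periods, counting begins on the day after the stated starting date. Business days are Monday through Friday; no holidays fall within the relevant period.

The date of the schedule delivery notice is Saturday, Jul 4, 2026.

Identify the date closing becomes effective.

The last day of the objection period: 14 calendar days after Jul 4, 2026 is Jul 18, 2026.
From Saturday, Jul 18, 2026, 12 business days (Jul 20, Jul 21, Jul 22, Jul 23, …, Jul 31, Aug 3, Aug 4, skipping weekends) brings us to Tuesday, Aug 4, 2026, which is the date closing becomes effective.

Aug 4, 2026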